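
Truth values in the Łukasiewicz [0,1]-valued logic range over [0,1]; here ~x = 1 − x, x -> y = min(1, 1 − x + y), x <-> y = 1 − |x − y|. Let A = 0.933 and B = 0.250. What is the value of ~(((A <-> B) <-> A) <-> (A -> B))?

A <-> B = 1 − |0.933 − 0.250| = 1 − 0.683 = 0.317
(A <-> B) <-> A = 1 − |0.317 − 0.933| = 1 − 0.616 = 0.384
A -> B = min(1, 1 − 0.933 + 0.250) = min(1, 0.317) = 0.317
((A <-> B) <-> A) <-> (A -> B) = 1 − |0.384 − 0.317| = 1 − 0.067 = 0.933
~(((A <-> B) <-> A) <-> (A -> B)) = 1 − 0.933 = 0.067

0.067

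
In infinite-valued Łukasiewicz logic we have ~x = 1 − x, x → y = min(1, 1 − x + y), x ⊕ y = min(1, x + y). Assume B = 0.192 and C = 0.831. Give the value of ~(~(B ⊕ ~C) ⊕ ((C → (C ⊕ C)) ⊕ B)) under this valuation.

0.000

~C = 1 − 0.831 = 0.169
B ⊕ ~C = min(1, 0.192 + 0.169) = min(1, 0.361) = 0.361
~(B ⊕ ~C) = 1 − 0.361 = 0.639
C ⊕ C = min(1, 0.831 + 0.831) = min(1, 1.662) = 1.000
C → (C ⊕ C) = min(1, 1 − 0.831 + 1.000) = min(1, 1.169) = 1.000
(C → (C ⊕ C)) ⊕ B = min(1, 1.000 + 0.192) = min(1, 1.192) = 1.000
~(B ⊕ ~C) ⊕ ((C → (C ⊕ C)) ⊕ B) = min(1, 0.639 + 1.000) = min(1, 1.639) = 1.000
~(~(B ⊕ ~C) ⊕ ((C → (C ⊕ C)) ⊕ B)) = 1 − 1.000 = 0.000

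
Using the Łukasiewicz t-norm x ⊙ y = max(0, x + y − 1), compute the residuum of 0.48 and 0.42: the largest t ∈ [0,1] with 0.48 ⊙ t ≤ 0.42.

The residuum of the Łukasiewicz t-norm gives the supremum: min(1, 1 − 0.48 + 0.42).
1 − 0.48 + 0.42 = 0.94, so t = min(1, 0.94) = 0.94.
Check: 0.48 ⊙ 0.94 = max(0, 0.42) = 0.42 ≤ 0.42.

0.94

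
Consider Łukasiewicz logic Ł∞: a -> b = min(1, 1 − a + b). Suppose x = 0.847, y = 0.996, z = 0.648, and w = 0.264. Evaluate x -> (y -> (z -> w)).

0.773

z -> w = min(1, 1 − 0.648 + 0.264) = min(1, 0.616) = 0.616
y -> (z -> w) = min(1, 1 − 0.996 + 0.616) = min(1, 0.620) = 0.620
x -> (y -> (z -> w)) = min(1, 1 − 0.847 + 0.620) = min(1, 0.773) = 0.773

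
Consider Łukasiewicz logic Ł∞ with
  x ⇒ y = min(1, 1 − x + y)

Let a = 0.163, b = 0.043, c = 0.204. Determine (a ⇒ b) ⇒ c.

a ⇒ b = min(1, 1 − 0.163 + 0.043) = min(1, 0.880) = 0.880
(a ⇒ b) ⇒ c = min(1, 1 − 0.880 + 0.204) = min(1, 0.324) = 0.324

0.324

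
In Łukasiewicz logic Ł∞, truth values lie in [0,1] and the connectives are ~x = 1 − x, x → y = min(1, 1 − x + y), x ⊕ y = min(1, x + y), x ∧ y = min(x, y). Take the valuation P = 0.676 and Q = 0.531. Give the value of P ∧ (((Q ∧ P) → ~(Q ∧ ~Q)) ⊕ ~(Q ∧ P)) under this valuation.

0.676

Q ∧ P = min(0.531, 0.676) = 0.531
~Q = 1 − 0.531 = 0.469
Q ∧ ~Q = min(0.531, 0.469) = 0.469
~(Q ∧ ~Q) = 1 − 0.469 = 0.531
(Q ∧ P) → ~(Q ∧ ~Q) = min(1, 1 − 0.531 + 0.531) = min(1, 1.000) = 1.000
~(Q ∧ P) = 1 − 0.531 = 0.469
((Q ∧ P) → ~(Q ∧ ~Q)) ⊕ ~(Q ∧ P) = min(1, 1.000 + 0.469) = min(1, 1.469) = 1.000
P ∧ (((Q ∧ P) → ~(Q ∧ ~Q)) ⊕ ~(Q ∧ P)) = min(0.676, 1.000) = 0.676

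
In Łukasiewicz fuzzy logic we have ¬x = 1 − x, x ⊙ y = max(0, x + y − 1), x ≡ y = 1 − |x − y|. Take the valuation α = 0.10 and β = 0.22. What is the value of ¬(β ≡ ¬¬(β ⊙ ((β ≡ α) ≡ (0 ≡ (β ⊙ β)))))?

0.12

β ≡ α = 1 − |0.22 − 0.10| = 1 − 0.12 = 0.88
β ⊙ β = max(0, 0.22 + 0.22 − 1) = max(0, -0.56) = 0.00
0 ≡ (β ⊙ β) = 1 − |0.00 − 0.00| = 1 − 0.00 = 1.00
(β ≡ α) ≡ (0 ≡ (β ⊙ β)) = 1 − |0.88 − 1.00| = 1 − 0.12 = 0.88
β ⊙ ((β ≡ α) ≡ (0 ≡ (β ⊙ β))) = max(0, 0.22 + 0.88 − 1) = max(0, 0.10) = 0.10
¬(β ⊙ ((β ≡ α) ≡ (0 ≡ (β ⊙ β)))) = 1 − 0.10 = 0.90
¬¬(β ⊙ ((β ≡ α) ≡ (0 ≡ (β ⊙ β)))) = 1 − 0.90 = 0.10
β ≡ ¬¬(β ⊙ ((β ≡ α) ≡ (0 ≡ (β ⊙ β)))) = 1 − |0.22 − 0.10| = 1 − 0.12 = 0.88
¬(β ≡ ¬¬(β ⊙ ((β ≡ α) ≡ (0 ≡ (β ⊙ β))))) = 1 − 0.88 = 0.12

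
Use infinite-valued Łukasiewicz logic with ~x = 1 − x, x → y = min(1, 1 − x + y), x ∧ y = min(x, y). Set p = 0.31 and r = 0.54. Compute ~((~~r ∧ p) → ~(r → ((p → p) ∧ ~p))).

0.31

~r = 1 − 0.54 = 0.46
~~r = 1 − 0.46 = 0.54
~~r ∧ p = min(0.54, 0.31) = 0.31
p → p = min(1, 1 − 0.31 + 0.31) = min(1, 1.00) = 1.00
~p = 1 − 0.31 = 0.69
(p → p) ∧ ~p = min(1.00, 0.69) = 0.69
r → ((p → p) ∧ ~p) = min(1, 1 − 0.54 + 0.69) = min(1, 1.15) = 1.00
~(r → ((p → p) ∧ ~p)) = 1 − 1.00 = 0.00
(~~r ∧ p) → ~(r → ((p → p) ∧ ~p)) = min(1, 1 − 0.31 + 0.00) = min(1, 0.69) = 0.69
~((~~r ∧ p) → ~(r → ((p → p) ∧ ~p))) = 1 − 0.69 = 0.31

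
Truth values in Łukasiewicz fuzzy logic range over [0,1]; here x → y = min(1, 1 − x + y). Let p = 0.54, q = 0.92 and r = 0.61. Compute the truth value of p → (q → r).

1.00

q → r = min(1, 1 − 0.92 + 0.61) = min(1, 0.69) = 0.69
p → (q → r) = min(1, 1 − 0.54 + 0.69) = min(1, 1.15) = 1.00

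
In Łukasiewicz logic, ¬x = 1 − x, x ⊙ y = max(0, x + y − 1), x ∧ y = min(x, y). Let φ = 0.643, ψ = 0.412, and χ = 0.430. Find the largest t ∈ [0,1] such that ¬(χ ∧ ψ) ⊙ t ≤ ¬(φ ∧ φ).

χ ∧ ψ = min(0.430, 0.412) = 0.412
¬(χ ∧ ψ) = 1 − 0.412 = 0.588
So the left factor is ¬(χ ∧ ψ) = 0.588.
φ ∧ φ = min(0.643, 0.643) = 0.643
¬(φ ∧ φ) = 1 − 0.643 = 0.357
So the right-hand bound is ¬(φ ∧ φ) = 0.357.
The residuum of the Łukasiewicz t-norm gives the supremum: min(1, 1 − 0.588 + 0.357).
1 − 0.588 + 0.357 = 0.769, so t = min(1, 0.769) = 0.769.
Check: 0.588 ⊙ 0.769 = max(0, 0.357) = 0.357 ≤ 0.357.

0.769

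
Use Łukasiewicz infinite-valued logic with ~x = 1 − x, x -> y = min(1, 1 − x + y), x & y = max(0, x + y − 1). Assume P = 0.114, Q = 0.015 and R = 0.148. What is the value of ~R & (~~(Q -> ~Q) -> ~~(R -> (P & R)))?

~R = 1 − 0.148 = 0.852
~Q = 1 − 0.015 = 0.985
Q -> ~Q = min(1, 1 − 0.015 + 0.985) = min(1, 1.970) = 1.000
~(Q -> ~Q) = 1 − 1.000 = 0.000
~~(Q -> ~Q) = 1 − 0.000 = 1.000
P & R = max(0, 0.114 + 0.148 − 1) = max(0, -0.738) = 0.000
R -> (P & R) = min(1, 1 − 0.148 + 0.000) = min(1, 0.852) = 0.852
~(R -> (P & R)) = 1 − 0.852 = 0.148
~~(R -> (P & R)) = 1 − 0.148 = 0.852
~~(Q -> ~Q) -> ~~(R -> (P & R)) = min(1, 1 − 1.000 + 0.852) = min(1, 0.852) = 0.852
~R & (~~(Q -> ~Q) -> ~~(R -> (P & R))) = max(0, 0.852 + 0.852 − 1) = max(0, 0.704) = 0.704

0.704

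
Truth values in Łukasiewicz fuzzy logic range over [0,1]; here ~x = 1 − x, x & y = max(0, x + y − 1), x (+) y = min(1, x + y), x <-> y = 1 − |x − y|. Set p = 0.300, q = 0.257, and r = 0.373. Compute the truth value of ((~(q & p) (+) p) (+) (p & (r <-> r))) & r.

0.373

q & p = max(0, 0.257 + 0.300 − 1) = max(0, -0.443) = 0.000
~(q & p) = 1 − 0.000 = 1.000
~(q & p) (+) p = min(1, 1.000 + 0.300) = min(1, 1.300) = 1.000
r <-> r = 1 − |0.373 − 0.373| = 1 − 0.000 = 1.000
p & (r <-> r) = max(0, 0.300 + 1.000 − 1) = max(0, 0.300) = 0.300
(~(q & p) (+) p) (+) (p & (r <-> r)) = min(1, 1.000 + 0.300) = min(1, 1.300) = 1.000
((~(q & p) (+) p) (+) (p & (r <-> r))) & r = max(0, 1.000 + 0.373 − 1) = max(0, 0.373) = 0.373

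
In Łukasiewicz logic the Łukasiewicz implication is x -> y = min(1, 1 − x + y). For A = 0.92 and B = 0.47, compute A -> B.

0.55

A -> B = min(1, 1 − 0.92 + 0.47) = min(1, 0.55) = 0.55
For comparison, the Gödel implication (1 if x ≤ y else y) would give 0.47.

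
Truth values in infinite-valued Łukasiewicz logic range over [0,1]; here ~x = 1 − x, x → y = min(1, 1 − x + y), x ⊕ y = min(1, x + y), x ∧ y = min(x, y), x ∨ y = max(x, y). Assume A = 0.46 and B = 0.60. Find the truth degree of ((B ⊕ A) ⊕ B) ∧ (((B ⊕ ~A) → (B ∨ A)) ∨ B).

B ⊕ A = min(1, 0.60 + 0.46) = min(1, 1.06) = 1.00
(B ⊕ A) ⊕ B = min(1, 1.00 + 0.60) = min(1, 1.60) = 1.00
~A = 1 − 0.46 = 0.54
B ⊕ ~A = min(1, 0.60 + 0.54) = min(1, 1.14) = 1.00
B ∨ A = max(0.60, 0.46) = 0.60
(B ⊕ ~A) → (B ∨ A) = min(1, 1 − 1.00 + 0.60) = min(1, 0.60) = 0.60
((B ⊕ ~A) → (B ∨ A)) ∨ B = max(0.60, 0.60) = 0.60
((B ⊕ A) ⊕ B) ∧ (((B ⊕ ~A) → (B ∨ A)) ∨ B) = min(1.00, 0.60) = 0.60

0.60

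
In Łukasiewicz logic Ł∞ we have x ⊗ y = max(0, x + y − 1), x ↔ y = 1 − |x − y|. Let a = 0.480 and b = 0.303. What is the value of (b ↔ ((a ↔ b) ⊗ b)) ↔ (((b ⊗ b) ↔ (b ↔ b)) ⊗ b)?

0.177

a ↔ b = 1 − |0.480 − 0.303| = 1 − 0.177 = 0.823
(a ↔ b) ⊗ b = max(0, 0.823 + 0.303 − 1) = max(0, 0.126) = 0.126
b ↔ ((a ↔ b) ⊗ b) = 1 − |0.303 − 0.126| = 1 − 0.177 = 0.823
b ⊗ b = max(0, 0.303 + 0.303 − 1) = max(0, -0.394) = 0.000
b ↔ b = 1 − |0.303 − 0.303| = 1 − 0.000 = 1.000
(b ⊗ b) ↔ (b ↔ b) = 1 − |0.000 − 1.000| = 1 − 1.000 = 0.000
((b ⊗ b) ↔ (b ↔ b)) ⊗ b = max(0, 0.000 + 0.303 − 1) = max(0, -0.697) = 0.000
(b ↔ ((a ↔ b) ⊗ b)) ↔ (((b ⊗ b) ↔ (b ↔ b)) ⊗ b) = 1 − |0.823 − 0.000| = 1 − 0.823 = 0.177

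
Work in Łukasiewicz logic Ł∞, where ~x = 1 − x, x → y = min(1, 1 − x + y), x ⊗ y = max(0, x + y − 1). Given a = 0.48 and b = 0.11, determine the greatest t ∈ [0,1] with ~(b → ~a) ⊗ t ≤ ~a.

1.00

~a = 1 − 0.48 = 0.52
b → ~a = min(1, 1 − 0.11 + 0.52) = min(1, 1.41) = 1.00
~(b → ~a) = 1 − 1.00 = 0.00
So the left factor is ~(b → ~a) = 0.00.
So the right-hand bound is ~a = 0.52.
The residuum of the Łukasiewicz t-norm gives the supremum: min(1, 1 − 0.00 + 0.52).
1 − 0.00 + 0.52 = 1.52, so t = min(1, 1.52) = 1.00.
Check: 0.00 ⊗ 1.00 = max(0, 0.00) = 0.00 ≤ 0.52.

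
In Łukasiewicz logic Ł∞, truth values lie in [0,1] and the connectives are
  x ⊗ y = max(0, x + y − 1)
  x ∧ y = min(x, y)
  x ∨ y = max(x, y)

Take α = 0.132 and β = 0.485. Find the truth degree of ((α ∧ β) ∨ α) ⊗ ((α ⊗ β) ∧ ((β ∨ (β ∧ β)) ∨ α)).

0.000

α ∧ β = min(0.132, 0.485) = 0.132
(α ∧ β) ∨ α = max(0.132, 0.132) = 0.132
α ⊗ β = max(0, 0.132 + 0.485 − 1) = max(0, -0.383) = 0.000
β ∧ β = min(0.485, 0.485) = 0.485
β ∨ (β ∧ β) = max(0.485, 0.485) = 0.485
(β ∨ (β ∧ β)) ∨ α = max(0.485, 0.132) = 0.485
(α ⊗ β) ∧ ((β ∨ (β ∧ β)) ∨ α) = min(0.000, 0.485) = 0.000
((α ∧ β) ∨ α) ⊗ ((α ⊗ β) ∧ ((β ∨ (β ∧ β)) ∨ α)) = max(0, 0.132 + 0.000 − 1) = max(0, -0.868) = 0.000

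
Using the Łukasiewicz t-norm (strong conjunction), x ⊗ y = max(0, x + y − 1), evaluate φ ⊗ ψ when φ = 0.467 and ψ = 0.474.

0.000

φ ⊗ ψ = max(0, 0.467 + 0.474 − 1) = max(0, -0.059) = 0.000
For comparison, the Gödel (minimum) t-norm min(x, y) would give 0.467.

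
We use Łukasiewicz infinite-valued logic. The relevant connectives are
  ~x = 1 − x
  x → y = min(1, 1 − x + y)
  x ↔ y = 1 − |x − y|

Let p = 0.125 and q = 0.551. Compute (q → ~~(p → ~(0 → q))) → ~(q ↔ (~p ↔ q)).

0.125

0 → q = min(1, 1 − 0.000 + 0.551) = min(1, 1.551) = 1.000
~(0 → q) = 1 − 1.000 = 0.000
p → ~(0 → q) = min(1, 1 − 0.125 + 0.000) = min(1, 0.875) = 0.875
~(p → ~(0 → q)) = 1 − 0.875 = 0.125
~~(p → ~(0 → q)) = 1 − 0.125 = 0.875
q → ~~(p → ~(0 → q)) = min(1, 1 − 0.551 + 0.875) = min(1, 1.324) = 1.000
~p = 1 − 0.125 = 0.875
~p ↔ q = 1 − |0.875 − 0.551| = 1 − 0.324 = 0.676
q ↔ (~p ↔ q) = 1 − |0.551 − 0.676| = 1 − 0.125 = 0.875
~(q ↔ (~p ↔ q)) = 1 − 0.875 = 0.125
(q → ~~(p → ~(0 → q))) → ~(q ↔ (~p ↔ q)) = min(1, 1 − 1.000 + 0.125) = min(1, 0.125) = 0.125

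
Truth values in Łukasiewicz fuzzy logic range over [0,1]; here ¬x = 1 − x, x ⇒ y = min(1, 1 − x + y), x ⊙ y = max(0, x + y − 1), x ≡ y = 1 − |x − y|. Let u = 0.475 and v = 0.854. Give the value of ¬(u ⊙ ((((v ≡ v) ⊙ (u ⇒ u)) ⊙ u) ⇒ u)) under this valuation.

v ≡ v = 1 − |0.854 − 0.854| = 1 − 0.000 = 1.000
u ⇒ u = min(1, 1 − 0.475 + 0.475) = min(1, 1.000) = 1.000
(v ≡ v) ⊙ (u ⇒ u) = max(0, 1.000 + 1.000 − 1) = max(0, 1.000) = 1.000
((v ≡ v) ⊙ (u ⇒ u)) ⊙ u = max(0, 1.000 + 0.475 − 1) = max(0, 0.475) = 0.475
(((v ≡ v) ⊙ (u ⇒ u)) ⊙ u) ⇒ u = min(1, 1 − 0.475 + 0.475) = min(1, 1.000) = 1.000
u ⊙ ((((v ≡ v) ⊙ (u ⇒ u)) ⊙ u) ⇒ u) = max(0, 0.475 + 1.000 − 1) = max(0, 0.475) = 0.475
¬(u ⊙ ((((v ≡ v) ⊙ (u ⇒ u)) ⊙ u) ⇒ u)) = 1 − 0.475 = 0.525

0.525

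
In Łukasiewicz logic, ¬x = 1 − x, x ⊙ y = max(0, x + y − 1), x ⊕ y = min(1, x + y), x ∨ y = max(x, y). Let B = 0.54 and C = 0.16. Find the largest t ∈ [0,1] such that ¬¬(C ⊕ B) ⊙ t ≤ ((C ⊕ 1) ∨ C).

C ⊕ B = min(1, 0.16 + 0.54) = min(1, 0.70) = 0.70
¬(C ⊕ B) = 1 − 0.70 = 0.30
¬¬(C ⊕ B) = 1 − 0.30 = 0.70
So the left factor is ¬¬(C ⊕ B) = 0.70.
C ⊕ 1 = min(1, 0.16 + 1.00) = min(1, 1.16) = 1.00
(C ⊕ 1) ∨ C = max(1.00, 0.16) = 1.00
So the right-hand bound is (C ⊕ 1) ∨ C = 1.00.
The residuum of the Łukasiewicz t-norm gives the supremum: min(1, 1 − 0.70 + 1.00).
1 − 0.70 + 1.00 = 1.30, so t = min(1, 1.30) = 1.00.
Check: 0.70 ⊙ 1.00 = max(0, 0.70) = 0.70 ≤ 1.00.

1.00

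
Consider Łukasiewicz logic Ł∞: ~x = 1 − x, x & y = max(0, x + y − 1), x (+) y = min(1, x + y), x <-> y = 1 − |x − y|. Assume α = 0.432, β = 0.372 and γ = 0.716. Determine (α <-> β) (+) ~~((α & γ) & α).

α <-> β = 1 − |0.432 − 0.372| = 1 − 0.060 = 0.940
α & γ = max(0, 0.432 + 0.716 − 1) = max(0, 0.148) = 0.148
(α & γ) & α = max(0, 0.148 + 0.432 − 1) = max(0, -0.420) = 0.000
~((α & γ) & α) = 1 − 0.000 = 1.000
~~((α & γ) & α) = 1 − 1.000 = 0.000
(α <-> β) (+) ~~((α & γ) & α) = min(1, 0.940 + 0.000) = min(1, 0.940) = 0.940

0.940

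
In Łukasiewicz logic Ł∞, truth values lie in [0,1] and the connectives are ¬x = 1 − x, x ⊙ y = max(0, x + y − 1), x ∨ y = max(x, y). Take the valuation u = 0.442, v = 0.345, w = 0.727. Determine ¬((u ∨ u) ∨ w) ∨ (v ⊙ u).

u ∨ u = max(0.442, 0.442) = 0.442
(u ∨ u) ∨ w = max(0.442, 0.727) = 0.727
¬((u ∨ u) ∨ w) = 1 − 0.727 = 0.273
v ⊙ u = max(0, 0.345 + 0.442 − 1) = max(0, -0.213) = 0.000
¬((u ∨ u) ∨ w) ∨ (v ⊙ u) = max(0.273, 0.000) = 0.273

0.273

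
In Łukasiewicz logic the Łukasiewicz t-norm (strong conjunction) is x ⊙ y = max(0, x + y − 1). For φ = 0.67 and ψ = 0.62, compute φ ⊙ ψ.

φ ⊙ ψ = max(0, 0.67 + 0.62 − 1) = max(0, 0.29) = 0.29
For comparison, the Gödel (minimum) t-norm min(x, y) would give 0.62.

0.29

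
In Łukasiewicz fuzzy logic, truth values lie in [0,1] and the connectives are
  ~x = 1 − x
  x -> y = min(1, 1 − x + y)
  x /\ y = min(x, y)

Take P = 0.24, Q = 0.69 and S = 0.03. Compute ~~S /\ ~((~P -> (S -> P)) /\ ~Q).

~S = 1 − 0.03 = 0.97
~~S = 1 − 0.97 = 0.03
~P = 1 − 0.24 = 0.76
S -> P = min(1, 1 − 0.03 + 0.24) = min(1, 1.21) = 1.00
~P -> (S -> P) = min(1, 1 − 0.76 + 1.00) = min(1, 1.24) = 1.00
~Q = 1 − 0.69 = 0.31
(~P -> (S -> P)) /\ ~Q = min(1.00, 0.31) = 0.31
~((~P -> (S -> P)) /\ ~Q) = 1 − 0.31 = 0.69
~~S /\ ~((~P -> (S -> P)) /\ ~Q) = min(0.03, 0.69) = 0.03

0.03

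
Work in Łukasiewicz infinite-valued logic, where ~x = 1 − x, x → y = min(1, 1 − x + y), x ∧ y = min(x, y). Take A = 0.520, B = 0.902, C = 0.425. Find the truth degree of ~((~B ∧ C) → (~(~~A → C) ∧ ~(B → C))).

0.003

~B = 1 − 0.902 = 0.098
~B ∧ C = min(0.098, 0.425) = 0.098
~A = 1 − 0.520 = 0.480
~~A = 1 − 0.480 = 0.520
~~A → C = min(1, 1 − 0.520 + 0.425) = min(1, 0.905) = 0.905
~(~~A → C) = 1 − 0.905 = 0.095
B → C = min(1, 1 − 0.902 + 0.425) = min(1, 0.523) = 0.523
~(B → C) = 1 − 0.523 = 0.477
~(~~A → C) ∧ ~(B → C) = min(0.095, 0.477) = 0.095
(~B ∧ C) → (~(~~A → C) ∧ ~(B → C)) = min(1, 1 − 0.098 + 0.095) = min(1, 0.997) = 0.997
~((~B ∧ C) → (~(~~A → C) ∧ ~(B → C))) = 1 − 0.997 = 0.003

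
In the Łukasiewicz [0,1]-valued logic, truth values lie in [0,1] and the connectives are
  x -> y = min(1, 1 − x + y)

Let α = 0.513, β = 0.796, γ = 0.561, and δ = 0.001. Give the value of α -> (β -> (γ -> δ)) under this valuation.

1.000

γ -> δ = min(1, 1 − 0.561 + 0.001) = min(1, 0.440) = 0.440
β -> (γ -> δ) = min(1, 1 − 0.796 + 0.440) = min(1, 0.644) = 0.644
α -> (β -> (γ -> δ)) = min(1, 1 − 0.513 + 0.644) = min(1, 1.131) = 1.000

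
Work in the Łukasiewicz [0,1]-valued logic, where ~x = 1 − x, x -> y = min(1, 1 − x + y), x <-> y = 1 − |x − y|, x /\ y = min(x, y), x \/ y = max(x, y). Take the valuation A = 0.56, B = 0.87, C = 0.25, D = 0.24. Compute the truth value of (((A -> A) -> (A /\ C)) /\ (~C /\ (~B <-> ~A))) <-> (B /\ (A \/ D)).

0.69

A -> A = min(1, 1 − 0.56 + 0.56) = min(1, 1.00) = 1.00
A /\ C = min(0.56, 0.25) = 0.25
(A -> A) -> (A /\ C) = min(1, 1 − 1.00 + 0.25) = min(1, 0.25) = 0.25
~C = 1 − 0.25 = 0.75
~B = 1 − 0.87 = 0.13
~A = 1 − 0.56 = 0.44
~B <-> ~A = 1 − |0.13 − 0.44| = 1 − 0.31 = 0.69
~C /\ (~B <-> ~A) = min(0.75, 0.69) = 0.69
((A -> A) -> (A /\ C)) /\ (~C /\ (~B <-> ~A)) = min(0.25, 0.69) = 0.25
A \/ D = max(0.56, 0.24) = 0.56
B /\ (A \/ D) = min(0.87, 0.56) = 0.56
(((A -> A) -> (A /\ C)) /\ (~C /\ (~B <-> ~A))) <-> (B /\ (A \/ D)) = 1 − |0.25 − 0.56| = 1 − 0.31 = 0.69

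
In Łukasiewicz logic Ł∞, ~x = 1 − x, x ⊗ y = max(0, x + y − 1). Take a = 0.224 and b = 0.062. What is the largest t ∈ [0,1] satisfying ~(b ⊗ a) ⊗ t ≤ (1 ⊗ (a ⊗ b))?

0.000

b ⊗ a = max(0, 0.062 + 0.224 − 1) = max(0, -0.714) = 0.000
~(b ⊗ a) = 1 − 0.000 = 1.000
So the left factor is ~(b ⊗ a) = 1.000.
a ⊗ b = max(0, 0.224 + 0.062 − 1) = max(0, -0.714) = 0.000
1 ⊗ (a ⊗ b) = max(0, 1.000 + 0.000 − 1) = max(0, 0.000) = 0.000
So the right-hand bound is 1 ⊗ (a ⊗ b) = 0.000.
The residuum of the Łukasiewicz t-norm gives the supremum: min(1, 1 − 1.000 + 0.000).
1 − 1.000 + 0.000 = 0.000, so t = min(1, 0.000) = 0.000.
Check: 1.000 ⊗ 0.000 = max(0, 0.000) = 0.000 ≤ 0.000.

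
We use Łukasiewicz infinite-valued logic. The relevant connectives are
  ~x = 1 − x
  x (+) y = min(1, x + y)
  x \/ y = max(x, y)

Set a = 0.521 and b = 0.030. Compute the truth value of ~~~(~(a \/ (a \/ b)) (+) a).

a \/ b = max(0.521, 0.030) = 0.521
a \/ (a \/ b) = max(0.521, 0.521) = 0.521
~(a \/ (a \/ b)) = 1 − 0.521 = 0.479
~(a \/ (a \/ b)) (+) a = min(1, 0.479 + 0.521) = min(1, 1.000) = 1.000
~(~(a \/ (a \/ b)) (+) a) = 1 − 1.000 = 0.000
~~(~(a \/ (a \/ b)) (+) a) = 1 − 0.000 = 1.000
~~~(~(a \/ (a \/ b)) (+) a) = 1 − 1.000 = 0.000

0.000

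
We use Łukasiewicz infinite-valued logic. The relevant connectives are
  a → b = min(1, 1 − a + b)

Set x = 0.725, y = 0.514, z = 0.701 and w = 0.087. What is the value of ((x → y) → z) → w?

0.175

x → y = min(1, 1 − 0.725 + 0.514) = min(1, 0.789) = 0.789
(x → y) → z = min(1, 1 − 0.789 + 0.701) = min(1, 0.912) = 0.912
((x → y) → z) → w = min(1, 1 − 0.912 + 0.087) = min(1, 0.175) = 0.175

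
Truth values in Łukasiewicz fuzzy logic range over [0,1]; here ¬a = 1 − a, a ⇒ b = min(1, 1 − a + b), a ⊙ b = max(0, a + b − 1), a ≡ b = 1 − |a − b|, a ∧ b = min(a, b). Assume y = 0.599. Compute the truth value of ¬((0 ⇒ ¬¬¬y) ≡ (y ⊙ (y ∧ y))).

¬y = 1 − 0.599 = 0.401
¬¬y = 1 − 0.401 = 0.599
¬¬¬y = 1 − 0.599 = 0.401
0 ⇒ ¬¬¬y = min(1, 1 − 0.000 + 0.401) = min(1, 1.401) = 1.000
y ∧ y = min(0.599, 0.599) = 0.599
y ⊙ (y ∧ y) = max(0, 0.599 + 0.599 − 1) = max(0, 0.198) = 0.198
(0 ⇒ ¬¬¬y) ≡ (y ⊙ (y ∧ y)) = 1 − |1.000 − 0.198| = 1 − 0.802 = 0.198
¬((0 ⇒ ¬¬¬y) ≡ (y ⊙ (y ∧ y))) = 1 − 0.198 = 0.802

0.802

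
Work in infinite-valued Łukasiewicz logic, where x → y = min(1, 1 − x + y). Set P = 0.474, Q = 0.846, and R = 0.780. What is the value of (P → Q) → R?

0.780

P → Q = min(1, 1 − 0.474 + 0.846) = min(1, 1.372) = 1.000
(P → Q) → R = min(1, 1 − 1.000 + 0.780) = min(1, 0.780) = 0.780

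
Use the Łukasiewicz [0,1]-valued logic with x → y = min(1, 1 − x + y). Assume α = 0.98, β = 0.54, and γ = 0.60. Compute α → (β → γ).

1.00

β → γ = min(1, 1 − 0.54 + 0.60) = min(1, 1.06) = 1.00
α → (β → γ) = min(1, 1 − 0.98 + 1.00) = min(1, 1.02) = 1.00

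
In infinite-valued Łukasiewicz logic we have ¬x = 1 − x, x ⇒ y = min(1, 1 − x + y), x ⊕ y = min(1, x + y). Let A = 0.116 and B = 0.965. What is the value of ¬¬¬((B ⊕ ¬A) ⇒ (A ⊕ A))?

0.768

¬A = 1 − 0.116 = 0.884
B ⊕ ¬A = min(1, 0.965 + 0.884) = min(1, 1.849) = 1.000
A ⊕ A = min(1, 0.116 + 0.116) = min(1, 0.232) = 0.232
(B ⊕ ¬A) ⇒ (A ⊕ A) = min(1, 1 − 1.000 + 0.232) = min(1, 0.232) = 0.232
¬((B ⊕ ¬A) ⇒ (A ⊕ A)) = 1 − 0.232 = 0.768
¬¬((B ⊕ ¬A) ⇒ (A ⊕ A)) = 1 − 0.768 = 0.232
¬¬¬((B ⊕ ¬A) ⇒ (A ⊕ A)) = 1 − 0.232 = 0.768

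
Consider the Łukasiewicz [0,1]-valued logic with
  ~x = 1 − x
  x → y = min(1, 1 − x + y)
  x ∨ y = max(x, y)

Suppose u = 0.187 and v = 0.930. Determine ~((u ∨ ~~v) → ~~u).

~v = 1 − 0.930 = 0.070
~~v = 1 − 0.070 = 0.930
u ∨ ~~v = max(0.187, 0.930) = 0.930
~u = 1 − 0.187 = 0.813
~~u = 1 − 0.813 = 0.187
(u ∨ ~~v) → ~~u = min(1, 1 − 0.930 + 0.187) = min(1, 0.257) = 0.257
~((u ∨ ~~v) → ~~u) = 1 − 0.257 = 0.743

0.743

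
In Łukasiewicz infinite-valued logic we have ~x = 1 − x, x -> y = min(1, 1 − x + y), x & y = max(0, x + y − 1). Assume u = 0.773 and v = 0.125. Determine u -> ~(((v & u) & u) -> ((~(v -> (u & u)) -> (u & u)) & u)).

v & u = max(0, 0.125 + 0.773 − 1) = max(0, -0.102) = 0.000
(v & u) & u = max(0, 0.000 + 0.773 − 1) = max(0, -0.227) = 0.000
u & u = max(0, 0.773 + 0.773 − 1) = max(0, 0.546) = 0.546
v -> (u & u) = min(1, 1 − 0.125 + 0.546) = min(1, 1.421) = 1.000
~(v -> (u & u)) = 1 − 1.000 = 0.000
~(v -> (u & u)) -> (u & u) = min(1, 1 − 0.000 + 0.546) = min(1, 1.546) = 1.000
(~(v -> (u & u)) -> (u & u)) & u = max(0, 1.000 + 0.773 − 1) = max(0, 0.773) = 0.773
((v & u) & u) -> ((~(v -> (u & u)) -> (u & u)) & u) = min(1, 1 − 0.000 + 0.773) = min(1, 1.773) = 1.000
~(((v & u) & u) -> ((~(v -> (u & u)) -> (u & u)) & u)) = 1 − 1.000 = 0.000
u -> ~(((v & u) & u) -> ((~(v -> (u & u)) -> (u & u)) & u)) = min(1, 1 − 0.773 + 0.000) = min(1, 0.227) = 0.227

0.227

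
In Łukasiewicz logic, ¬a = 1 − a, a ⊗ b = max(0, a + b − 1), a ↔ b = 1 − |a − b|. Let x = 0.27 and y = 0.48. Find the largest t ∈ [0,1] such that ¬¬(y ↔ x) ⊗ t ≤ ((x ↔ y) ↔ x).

0.69

y ↔ x = 1 − |0.48 − 0.27| = 1 − 0.21 = 0.79
¬(y ↔ x) = 1 − 0.79 = 0.21
¬¬(y ↔ x) = 1 − 0.21 = 0.79
So the left factor is ¬¬(y ↔ x) = 0.79.
x ↔ y = 1 − |0.27 − 0.48| = 1 − 0.21 = 0.79
(x ↔ y) ↔ x = 1 − |0.79 − 0.27| = 1 − 0.52 = 0.48
So the right-hand bound is (x ↔ y) ↔ x = 0.48.
The residuum of the Łukasiewicz t-norm gives the supremum: min(1, 1 − 0.79 + 0.48).
1 − 0.79 + 0.48 = 0.69, so t = min(1, 0.69) = 0.69.
Check: 0.79 ⊗ 0.69 = max(0, 0.48) = 0.48 ≤ 0.48.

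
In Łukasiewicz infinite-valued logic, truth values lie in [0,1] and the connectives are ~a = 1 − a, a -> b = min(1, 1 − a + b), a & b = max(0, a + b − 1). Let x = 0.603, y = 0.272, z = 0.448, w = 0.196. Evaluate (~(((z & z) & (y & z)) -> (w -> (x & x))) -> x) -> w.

0.196

z & z = max(0, 0.448 + 0.448 − 1) = max(0, -0.104) = 0.000
y & z = max(0, 0.272 + 0.448 − 1) = max(0, -0.280) = 0.000
(z & z) & (y & z) = max(0, 0.000 + 0.000 − 1) = max(0, -1.000) = 0.000
x & x = max(0, 0.603 + 0.603 − 1) = max(0, 0.206) = 0.206
w -> (x & x) = min(1, 1 − 0.196 + 0.206) = min(1, 1.010) = 1.000
((z & z) & (y & z)) -> (w -> (x & x)) = min(1, 1 − 0.000 + 1.000) = min(1, 2.000) = 1.000
~(((z & z) & (y & z)) -> (w -> (x & x))) = 1 − 1.000 = 0.000
~(((z & z) & (y & z)) -> (w -> (x & x))) -> x = min(1, 1 − 0.000 + 0.603) = min(1, 1.603) = 1.000
(~(((z & z) & (y & z)) -> (w -> (x & x))) -> x) -> w = min(1, 1 − 1.000 + 0.196) = min(1, 0.196) = 0.196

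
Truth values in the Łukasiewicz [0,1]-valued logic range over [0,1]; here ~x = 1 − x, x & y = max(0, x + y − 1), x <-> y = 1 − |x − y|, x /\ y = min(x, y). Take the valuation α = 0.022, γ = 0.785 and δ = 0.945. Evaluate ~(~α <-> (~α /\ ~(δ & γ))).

~α = 1 − 0.022 = 0.978
δ & γ = max(0, 0.945 + 0.785 − 1) = max(0, 0.730) = 0.730
~(δ & γ) = 1 − 0.730 = 0.270
~α /\ ~(δ & γ) = min(0.978, 0.270) = 0.270
~α <-> (~α /\ ~(δ & γ)) = 1 − |0.978 − 0.270| = 1 − 0.708 = 0.292
~(~α <-> (~α /\ ~(δ & γ))) = 1 − 0.292 = 0.708

0.708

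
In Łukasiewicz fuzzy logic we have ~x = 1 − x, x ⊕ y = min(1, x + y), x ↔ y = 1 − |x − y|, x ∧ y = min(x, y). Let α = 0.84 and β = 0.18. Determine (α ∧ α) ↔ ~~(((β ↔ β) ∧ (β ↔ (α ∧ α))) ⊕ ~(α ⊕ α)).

0.50

α ∧ α = min(0.84, 0.84) = 0.84
β ↔ β = 1 − |0.18 − 0.18| = 1 − 0.00 = 1.00
β ↔ (α ∧ α) = 1 − |0.18 − 0.84| = 1 − 0.66 = 0.34
(β ↔ β) ∧ (β ↔ (α ∧ α)) = min(1.00, 0.34) = 0.34
α ⊕ α = min(1, 0.84 + 0.84) = min(1, 1.68) = 1.00
~(α ⊕ α) = 1 − 1.00 = 0.00
((β ↔ β) ∧ (β ↔ (α ∧ α))) ⊕ ~(α ⊕ α) = min(1, 0.34 + 0.00) = min(1, 0.34) = 0.34
~(((β ↔ β) ∧ (β ↔ (α ∧ α))) ⊕ ~(α ⊕ α)) = 1 − 0.34 = 0.66
~~(((β ↔ β) ∧ (β ↔ (α ∧ α))) ⊕ ~(α ⊕ α)) = 1 − 0.66 = 0.34
(α ∧ α) ↔ ~~(((β ↔ β) ∧ (β ↔ (α ∧ α))) ⊕ ~(α ⊕ α)) = 1 − |0.84 − 0.34| = 1 − 0.50 = 0.50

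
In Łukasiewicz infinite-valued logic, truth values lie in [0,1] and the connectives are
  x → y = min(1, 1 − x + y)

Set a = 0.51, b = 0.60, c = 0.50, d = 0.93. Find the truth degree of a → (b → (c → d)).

c → d = min(1, 1 − 0.50 + 0.93) = min(1, 1.43) = 1.00
b → (c → d) = min(1, 1 − 0.60 + 1.00) = min(1, 1.40) = 1.00
a → (b → (c → d)) = min(1, 1 − 0.51 + 1.00) = min(1, 1.49) = 1.00

1.00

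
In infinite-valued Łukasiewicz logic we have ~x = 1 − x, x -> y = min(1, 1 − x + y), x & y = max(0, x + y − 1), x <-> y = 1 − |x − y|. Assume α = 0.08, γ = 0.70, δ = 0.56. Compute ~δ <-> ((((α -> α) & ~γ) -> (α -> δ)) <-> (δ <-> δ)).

0.44

~δ = 1 − 0.56 = 0.44
α -> α = min(1, 1 − 0.08 + 0.08) = min(1, 1.00) = 1.00
~γ = 1 − 0.70 = 0.30
(α -> α) & ~γ = max(0, 1.00 + 0.30 − 1) = max(0, 0.30) = 0.30
α -> δ = min(1, 1 − 0.08 + 0.56) = min(1, 1.48) = 1.00
((α -> α) & ~γ) -> (α -> δ) = min(1, 1 − 0.30 + 1.00) = min(1, 1.70) = 1.00
δ <-> δ = 1 − |0.56 − 0.56| = 1 − 0.00 = 1.00
(((α -> α) & ~γ) -> (α -> δ)) <-> (δ <-> δ) = 1 − |1.00 − 1.00| = 1 − 0.00 = 1.00
~δ <-> ((((α -> α) & ~γ) -> (α -> δ)) <-> (δ <-> δ)) = 1 − |0.44 − 1.00| = 1 − 0.56 = 0.44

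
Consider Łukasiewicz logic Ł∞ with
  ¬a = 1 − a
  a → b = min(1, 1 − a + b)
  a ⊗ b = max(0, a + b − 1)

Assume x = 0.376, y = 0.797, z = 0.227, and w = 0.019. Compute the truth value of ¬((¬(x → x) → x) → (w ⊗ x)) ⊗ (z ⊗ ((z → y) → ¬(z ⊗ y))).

x → x = min(1, 1 − 0.376 + 0.376) = min(1, 1.000) = 1.000
¬(x → x) = 1 − 1.000 = 0.000
¬(x → x) → x = min(1, 1 − 0.000 + 0.376) = min(1, 1.376) = 1.000
w ⊗ x = max(0, 0.019 + 0.376 − 1) = max(0, -0.605) = 0.000
(¬(x → x) → x) → (w ⊗ x) = min(1, 1 − 1.000 + 0.000) = min(1, 0.000) = 0.000
¬((¬(x → x) → x) → (w ⊗ x)) = 1 − 0.000 = 1.000
z → y = min(1, 1 − 0.227 + 0.797) = min(1, 1.570) = 1.000
z ⊗ y = max(0, 0.227 + 0.797 − 1) = max(0, 0.024) = 0.024
¬(z ⊗ y) = 1 − 0.024 = 0.976
(z → y) → ¬(z ⊗ y) = min(1, 1 − 1.000 + 0.976) = min(1, 0.976) = 0.976
z ⊗ ((z → y) → ¬(z ⊗ y)) = max(0, 0.227 + 0.976 − 1) = max(0, 0.203) = 0.203
¬((¬(x → x) → x) → (w ⊗ x)) ⊗ (z ⊗ ((z → y) → ¬(z ⊗ y))) = max(0, 1.000 + 0.203 − 1) = max(0, 0.203) = 0.203

0.203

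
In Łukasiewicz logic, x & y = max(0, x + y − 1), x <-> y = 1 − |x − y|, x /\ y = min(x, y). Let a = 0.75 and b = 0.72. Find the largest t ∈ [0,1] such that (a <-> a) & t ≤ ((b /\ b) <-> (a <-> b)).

0.75

a <-> a = 1 − |0.75 − 0.75| = 1 − 0.00 = 1.00
So the left factor is a <-> a = 1.00.
b /\ b = min(0.72, 0.72) = 0.72
a <-> b = 1 − |0.75 − 0.72| = 1 − 0.03 = 0.97
(b /\ b) <-> (a <-> b) = 1 − |0.72 − 0.97| = 1 − 0.25 = 0.75
So the right-hand bound is (b /\ b) <-> (a <-> b) = 0.75.
The residuum of the Łukasiewicz t-norm gives the supremum: min(1, 1 − 1.00 + 0.75).
1 − 1.00 + 0.75 = 0.75, so t = min(1, 0.75) = 0.75.
Check: 1.00 & 0.75 = max(0, 0.75) = 0.75 ≤ 0.75.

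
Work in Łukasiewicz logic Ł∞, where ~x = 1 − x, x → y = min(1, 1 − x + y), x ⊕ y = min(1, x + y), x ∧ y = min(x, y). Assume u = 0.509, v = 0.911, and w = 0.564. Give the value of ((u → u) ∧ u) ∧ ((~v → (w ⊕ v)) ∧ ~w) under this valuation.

u → u = min(1, 1 − 0.509 + 0.509) = min(1, 1.000) = 1.000
(u → u) ∧ u = min(1.000, 0.509) = 0.509
~v = 1 − 0.911 = 0.089
w ⊕ v = min(1, 0.564 + 0.911) = min(1, 1.475) = 1.000
~v → (w ⊕ v) = min(1, 1 − 0.089 + 1.000) = min(1, 1.911) = 1.000
~w = 1 − 0.564 = 0.436
(~v → (w ⊕ v)) ∧ ~w = min(1.000, 0.436) = 0.436
((u → u) ∧ u) ∧ ((~v → (w ⊕ v)) ∧ ~w) = min(0.509, 0.436) = 0.436

0.436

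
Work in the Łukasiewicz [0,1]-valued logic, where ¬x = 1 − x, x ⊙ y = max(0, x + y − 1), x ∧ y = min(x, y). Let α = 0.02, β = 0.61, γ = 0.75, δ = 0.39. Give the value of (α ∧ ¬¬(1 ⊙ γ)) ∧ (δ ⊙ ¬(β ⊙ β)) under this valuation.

1 ⊙ γ = max(0, 1.00 + 0.75 − 1) = max(0, 0.75) = 0.75
¬(1 ⊙ γ) = 1 − 0.75 = 0.25
¬¬(1 ⊙ γ) = 1 − 0.25 = 0.75
α ∧ ¬¬(1 ⊙ γ) = min(0.02, 0.75) = 0.02
β ⊙ β = max(0, 0.61 + 0.61 − 1) = max(0, 0.22) = 0.22
¬(β ⊙ β) = 1 − 0.22 = 0.78
δ ⊙ ¬(β ⊙ β) = max(0, 0.39 + 0.78 − 1) = max(0, 0.17) = 0.17
(α ∧ ¬¬(1 ⊙ γ)) ∧ (δ ⊙ ¬(β ⊙ β)) = min(0.02, 0.17) = 0.02

0.02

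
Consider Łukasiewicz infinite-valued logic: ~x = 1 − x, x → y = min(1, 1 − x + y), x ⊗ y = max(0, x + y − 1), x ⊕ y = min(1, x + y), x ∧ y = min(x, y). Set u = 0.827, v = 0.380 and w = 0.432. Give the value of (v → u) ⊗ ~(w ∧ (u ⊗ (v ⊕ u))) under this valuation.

v → u = min(1, 1 − 0.380 + 0.827) = min(1, 1.447) = 1.000
v ⊕ u = min(1, 0.380 + 0.827) = min(1, 1.207) = 1.000
u ⊗ (v ⊕ u) = max(0, 0.827 + 1.000 − 1) = max(0, 0.827) = 0.827
w ∧ (u ⊗ (v ⊕ u)) = min(0.432, 0.827) = 0.432
~(w ∧ (u ⊗ (v ⊕ u))) = 1 − 0.432 = 0.568
(v → u) ⊗ ~(w ∧ (u ⊗ (v ⊕ u))) = max(0, 1.000 + 0.568 − 1) = max(0, 0.568) = 0.568

0.568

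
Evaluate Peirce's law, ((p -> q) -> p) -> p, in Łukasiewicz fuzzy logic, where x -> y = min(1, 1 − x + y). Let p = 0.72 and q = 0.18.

p -> q = min(1, 1 − 0.72 + 0.18) = min(1, 0.46) = 0.46
(p -> q) -> p = min(1, 1 − 0.46 + 0.72) = min(1, 1.26) = 1.00
((p -> q) -> p) -> p = min(1, 1 − 1.00 + 0.72) = min(1, 0.72) = 0.72
(The value 0.72 < 1 shows this instance is not satisfied; not a Ł∞-tautology in general.)

0.72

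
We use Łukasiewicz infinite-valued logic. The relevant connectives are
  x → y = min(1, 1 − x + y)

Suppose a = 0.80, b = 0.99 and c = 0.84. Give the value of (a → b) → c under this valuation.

a → b = min(1, 1 − 0.80 + 0.99) = min(1, 1.19) = 1.00
(a → b) → c = min(1, 1 − 1.00 + 0.84) = min(1, 0.84) = 0.84

0.84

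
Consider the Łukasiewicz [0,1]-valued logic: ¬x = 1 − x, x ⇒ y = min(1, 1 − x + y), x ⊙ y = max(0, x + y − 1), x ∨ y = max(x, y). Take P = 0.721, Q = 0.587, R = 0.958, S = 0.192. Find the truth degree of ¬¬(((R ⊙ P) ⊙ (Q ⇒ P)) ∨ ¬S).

R ⊙ P = max(0, 0.958 + 0.721 − 1) = max(0, 0.679) = 0.679
Q ⇒ P = min(1, 1 − 0.587 + 0.721) = min(1, 1.134) = 1.000
(R ⊙ P) ⊙ (Q ⇒ P) = max(0, 0.679 + 1.000 − 1) = max(0, 0.679) = 0.679
¬S = 1 − 0.192 = 0.808
((R ⊙ P) ⊙ (Q ⇒ P)) ∨ ¬S = max(0.679, 0.808) = 0.808
¬(((R ⊙ P) ⊙ (Q ⇒ P)) ∨ ¬S) = 1 − 0.808 = 0.192
¬¬(((R ⊙ P) ⊙ (Q ⇒ P)) ∨ ¬S) = 1 − 0.192 = 0.808

0.808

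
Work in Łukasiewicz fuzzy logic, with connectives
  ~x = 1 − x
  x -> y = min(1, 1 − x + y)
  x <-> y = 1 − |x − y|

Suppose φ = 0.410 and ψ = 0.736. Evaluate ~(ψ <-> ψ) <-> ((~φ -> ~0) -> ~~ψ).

0.264

ψ <-> ψ = 1 − |0.736 − 0.736| = 1 − 0.000 = 1.000
~(ψ <-> ψ) = 1 − 1.000 = 0.000
~φ = 1 − 0.410 = 0.590
~0 = 1 − 0.000 = 1.000
~φ -> ~0 = min(1, 1 − 0.590 + 1.000) = min(1, 1.410) = 1.000
~ψ = 1 − 0.736 = 0.264
~~ψ = 1 − 0.264 = 0.736
(~φ -> ~0) -> ~~ψ = min(1, 1 − 1.000 + 0.736) = min(1, 0.736) = 0.736
~(ψ <-> ψ) <-> ((~φ -> ~0) -> ~~ψ) = 1 − |0.000 − 0.736| = 1 − 0.736 = 0.264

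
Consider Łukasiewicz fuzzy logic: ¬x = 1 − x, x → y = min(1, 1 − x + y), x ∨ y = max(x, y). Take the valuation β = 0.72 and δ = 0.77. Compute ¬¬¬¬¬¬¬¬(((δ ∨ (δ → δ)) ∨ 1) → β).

δ → δ = min(1, 1 − 0.77 + 0.77) = min(1, 1.00) = 1.00
δ ∨ (δ → δ) = max(0.77, 1.00) = 1.00
(δ ∨ (δ → δ)) ∨ 1 = max(1.00, 1.00) = 1.00
((δ ∨ (δ → δ)) ∨ 1) → β = min(1, 1 − 1.00 + 0.72) = min(1, 0.72) = 0.72
¬(((δ ∨ (δ → δ)) ∨ 1) → β) = 1 − 0.72 = 0.28
¬¬(((δ ∨ (δ → δ)) ∨ 1) → β) = 1 − 0.28 = 0.72
¬¬¬(((δ ∨ (δ → δ)) ∨ 1) → β) = 1 − 0.72 = 0.28
¬¬¬¬(((δ ∨ (δ → δ)) ∨ 1) → β) = 1 − 0.28 = 0.72
¬¬¬¬¬(((δ ∨ (δ → δ)) ∨ 1) → β) = 1 − 0.72 = 0.28
¬¬¬¬¬¬(((δ ∨ (δ → δ)) ∨ 1) → β) = 1 − 0.28 = 0.72
¬¬¬¬¬¬¬(((δ ∨ (δ → δ)) ∨ 1) → β) = 1 − 0.72 = 0.28
¬¬¬¬¬¬¬¬(((δ ∨ (δ → δ)) ∨ 1) → β) = 1 − 0.28 = 0.72

0.72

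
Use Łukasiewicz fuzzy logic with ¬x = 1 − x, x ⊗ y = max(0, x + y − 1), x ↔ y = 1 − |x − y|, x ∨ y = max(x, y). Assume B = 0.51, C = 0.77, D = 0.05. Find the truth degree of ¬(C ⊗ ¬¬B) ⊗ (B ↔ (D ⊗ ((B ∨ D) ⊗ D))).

0.21

¬B = 1 − 0.51 = 0.49
¬¬B = 1 − 0.49 = 0.51
C ⊗ ¬¬B = max(0, 0.77 + 0.51 − 1) = max(0, 0.28) = 0.28
¬(C ⊗ ¬¬B) = 1 − 0.28 = 0.72
B ∨ D = max(0.51, 0.05) = 0.51
(B ∨ D) ⊗ D = max(0, 0.51 + 0.05 − 1) = max(0, -0.44) = 0.00
D ⊗ ((B ∨ D) ⊗ D) = max(0, 0.05 + 0.00 − 1) = max(0, -0.95) = 0.00
B ↔ (D ⊗ ((B ∨ D) ⊗ D)) = 1 − |0.51 − 0.00| = 1 − 0.51 = 0.49
¬(C ⊗ ¬¬B) ⊗ (B ↔ (D ⊗ ((B ∨ D) ⊗ D))) = max(0, 0.72 + 0.49 − 1) = max(0, 0.21) = 0.21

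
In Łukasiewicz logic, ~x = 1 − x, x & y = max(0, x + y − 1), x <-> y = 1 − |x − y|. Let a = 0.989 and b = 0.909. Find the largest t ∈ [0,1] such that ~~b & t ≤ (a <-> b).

~b = 1 − 0.909 = 0.091
~~b = 1 − 0.091 = 0.909
So the left factor is ~~b = 0.909.
a <-> b = 1 − |0.989 − 0.909| = 1 − 0.080 = 0.920
So the right-hand bound is a <-> b = 0.920.
The residuum of the Łukasiewicz t-norm gives the supremum: min(1, 1 − 0.909 + 0.920).
1 − 0.909 + 0.920 = 1.011, so t = min(1, 1.011) = 1.000.
Check: 0.909 & 1.000 = max(0, 0.909) = 0.909 ≤ 0.920.

1.000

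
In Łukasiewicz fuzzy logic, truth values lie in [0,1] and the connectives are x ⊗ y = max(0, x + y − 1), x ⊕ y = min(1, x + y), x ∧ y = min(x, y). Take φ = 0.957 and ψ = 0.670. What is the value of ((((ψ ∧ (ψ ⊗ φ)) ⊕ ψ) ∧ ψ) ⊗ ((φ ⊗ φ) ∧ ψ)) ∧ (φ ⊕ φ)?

0.340

ψ ⊗ φ = max(0, 0.670 + 0.957 − 1) = max(0, 0.627) = 0.627
ψ ∧ (ψ ⊗ φ) = min(0.670, 0.627) = 0.627
(ψ ∧ (ψ ⊗ φ)) ⊕ ψ = min(1, 0.627 + 0.670) = min(1, 1.297) = 1.000
((ψ ∧ (ψ ⊗ φ)) ⊕ ψ) ∧ ψ = min(1.000, 0.670) = 0.670
φ ⊗ φ = max(0, 0.957 + 0.957 − 1) = max(0, 0.914) = 0.914
(φ ⊗ φ) ∧ ψ = min(0.914, 0.670) = 0.670
(((ψ ∧ (ψ ⊗ φ)) ⊕ ψ) ∧ ψ) ⊗ ((φ ⊗ φ) ∧ ψ) = max(0, 0.670 + 0.670 − 1) = max(0, 0.340) = 0.340
φ ⊕ φ = min(1, 0.957 + 0.957) = min(1, 1.914) = 1.000
((((ψ ∧ (ψ ⊗ φ)) ⊕ ψ) ∧ ψ) ⊗ ((φ ⊗ φ) ∧ ψ)) ∧ (φ ⊕ φ) = min(0.340, 1.000) = 0.340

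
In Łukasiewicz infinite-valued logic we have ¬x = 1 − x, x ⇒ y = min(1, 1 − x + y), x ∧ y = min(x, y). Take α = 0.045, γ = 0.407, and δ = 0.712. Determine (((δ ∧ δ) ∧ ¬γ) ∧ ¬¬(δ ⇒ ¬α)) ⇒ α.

δ ∧ δ = min(0.712, 0.712) = 0.712
¬γ = 1 − 0.407 = 0.593
(δ ∧ δ) ∧ ¬γ = min(0.712, 0.593) = 0.593
¬α = 1 − 0.045 = 0.955
δ ⇒ ¬α = min(1, 1 − 0.712 + 0.955) = min(1, 1.243) = 1.000
¬(δ ⇒ ¬α) = 1 − 1.000 = 0.000
¬¬(δ ⇒ ¬α) = 1 − 0.000 = 1.000
((δ ∧ δ) ∧ ¬γ) ∧ ¬¬(δ ⇒ ¬α) = min(0.593, 1.000) = 0.593
(((δ ∧ δ) ∧ ¬γ) ∧ ¬¬(δ ⇒ ¬α)) ⇒ α = min(1, 1 − 0.593 + 0.045) = min(1, 0.452) = 0.452

0.452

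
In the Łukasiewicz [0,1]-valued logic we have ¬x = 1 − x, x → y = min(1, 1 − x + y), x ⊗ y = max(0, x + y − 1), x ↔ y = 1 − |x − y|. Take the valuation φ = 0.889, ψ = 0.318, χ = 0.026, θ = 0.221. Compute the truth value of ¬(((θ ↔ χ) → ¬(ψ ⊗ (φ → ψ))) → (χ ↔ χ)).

θ ↔ χ = 1 − |0.221 − 0.026| = 1 − 0.195 = 0.805
φ → ψ = min(1, 1 − 0.889 + 0.318) = min(1, 0.429) = 0.429
ψ ⊗ (φ → ψ) = max(0, 0.318 + 0.429 − 1) = max(0, -0.253) = 0.000
¬(ψ ⊗ (φ → ψ)) = 1 − 0.000 = 1.000
(θ ↔ χ) → ¬(ψ ⊗ (φ → ψ)) = min(1, 1 − 0.805 + 1.000) = min(1, 1.195) = 1.000
χ ↔ χ = 1 − |0.026 − 0.026| = 1 − 0.000 = 1.000
((θ ↔ χ) → ¬(ψ ⊗ (φ → ψ))) → (χ ↔ χ) = min(1, 1 − 1.000 + 1.000) = min(1, 1.000) = 1.000
¬(((θ ↔ χ) → ¬(ψ ⊗ (φ → ψ))) → (χ ↔ χ)) = 1 − 1.000 = 0.000

0.000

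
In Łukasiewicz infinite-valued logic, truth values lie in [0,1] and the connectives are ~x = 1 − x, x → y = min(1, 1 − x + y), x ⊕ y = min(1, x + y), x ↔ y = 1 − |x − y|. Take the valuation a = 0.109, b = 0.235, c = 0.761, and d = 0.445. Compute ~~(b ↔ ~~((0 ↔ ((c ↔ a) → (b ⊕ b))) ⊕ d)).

c ↔ a = 1 − |0.761 − 0.109| = 1 − 0.652 = 0.348
b ⊕ b = min(1, 0.235 + 0.235) = min(1, 0.470) = 0.470
(c ↔ a) → (b ⊕ b) = min(1, 1 − 0.348 + 0.470) = min(1, 1.122) = 1.000
0 ↔ ((c ↔ a) → (b ⊕ b)) = 1 − |0.000 − 1.000| = 1 − 1.000 = 0.000
(0 ↔ ((c ↔ a) → (b ⊕ b))) ⊕ d = min(1, 0.000 + 0.445) = min(1, 0.445) = 0.445
~((0 ↔ ((c ↔ a) → (b ⊕ b))) ⊕ d) = 1 − 0.445 = 0.555
~~((0 ↔ ((c ↔ a) → (b ⊕ b))) ⊕ d) = 1 − 0.555 = 0.445
b ↔ ~~((0 ↔ ((c ↔ a) → (b ⊕ b))) ⊕ d) = 1 − |0.235 − 0.445| = 1 − 0.210 = 0.790
~(b ↔ ~~((0 ↔ ((c ↔ a) → (b ⊕ b))) ⊕ d)) = 1 − 0.790 = 0.210
~~(b ↔ ~~((0 ↔ ((c ↔ a) → (b ⊕ b))) ⊕ d)) = 1 − 0.210 = 0.790

0.790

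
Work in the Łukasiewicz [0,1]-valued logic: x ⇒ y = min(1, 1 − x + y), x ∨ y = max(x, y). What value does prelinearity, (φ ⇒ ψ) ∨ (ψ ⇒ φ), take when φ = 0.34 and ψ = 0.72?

1.00

φ ⇒ ψ = min(1, 1 − 0.34 + 0.72) = min(1, 1.38) = 1.00
ψ ⇒ φ = min(1, 1 − 0.72 + 0.34) = min(1, 0.62) = 0.62
(φ ⇒ ψ) ∨ (ψ ⇒ φ) = max(1.00, 0.62) = 1.00
(As expected: a Ł∞-tautology — holds in every MV-chain.)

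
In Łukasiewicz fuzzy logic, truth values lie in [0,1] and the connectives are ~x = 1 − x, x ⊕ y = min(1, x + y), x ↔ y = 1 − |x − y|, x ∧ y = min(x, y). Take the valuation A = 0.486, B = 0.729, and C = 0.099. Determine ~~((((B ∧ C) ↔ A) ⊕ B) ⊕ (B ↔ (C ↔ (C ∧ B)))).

1.000

B ∧ C = min(0.729, 0.099) = 0.099
(B ∧ C) ↔ A = 1 − |0.099 − 0.486| = 1 − 0.387 = 0.613
((B ∧ C) ↔ A) ⊕ B = min(1, 0.613 + 0.729) = min(1, 1.342) = 1.000
C ∧ B = min(0.099, 0.729) = 0.099
C ↔ (C ∧ B) = 1 − |0.099 − 0.099| = 1 − 0.000 = 1.000
B ↔ (C ↔ (C ∧ B)) = 1 − |0.729 − 1.000| = 1 − 0.271 = 0.729
(((B ∧ C) ↔ A) ⊕ B) ⊕ (B ↔ (C ↔ (C ∧ B))) = min(1, 1.000 + 0.729) = min(1, 1.729) = 1.000
~((((B ∧ C) ↔ A) ⊕ B) ⊕ (B ↔ (C ↔ (C ∧ B)))) = 1 − 1.000 = 0.000
~~((((B ∧ C) ↔ A) ⊕ B) ⊕ (B ↔ (C ↔ (C ∧ B)))) = 1 − 0.000 = 1.000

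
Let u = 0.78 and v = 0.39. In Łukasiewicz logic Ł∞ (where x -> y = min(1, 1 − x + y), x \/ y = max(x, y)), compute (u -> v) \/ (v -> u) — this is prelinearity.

1.00

u -> v = min(1, 1 − 0.78 + 0.39) = min(1, 0.61) = 0.61
v -> u = min(1, 1 − 0.39 + 0.78) = min(1, 1.39) = 1.00
(u -> v) \/ (v -> u) = max(0.61, 1.00) = 1.00
(As expected: a Ł∞-tautology — holds in every MV-chain.)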